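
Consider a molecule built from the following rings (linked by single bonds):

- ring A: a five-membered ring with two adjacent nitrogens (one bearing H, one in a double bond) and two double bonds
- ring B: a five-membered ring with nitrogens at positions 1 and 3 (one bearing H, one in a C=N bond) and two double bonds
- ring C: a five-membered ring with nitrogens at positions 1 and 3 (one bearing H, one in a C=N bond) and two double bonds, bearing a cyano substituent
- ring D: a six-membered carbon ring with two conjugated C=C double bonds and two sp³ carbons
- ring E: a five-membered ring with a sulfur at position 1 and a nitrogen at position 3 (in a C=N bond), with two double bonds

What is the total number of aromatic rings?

Ring A has a continuous p-orbital overlap around the ring; 2 ring double bonds (4 π electrons) plus a heteroatom lone pair (2) give 6 π electrons. Since 6 = 4n+2 (n=1), ring A is aromatic (pyrazole).
Ring B has a continuous p-orbital overlap around the ring; 2 ring double bonds (4 π electrons) plus a heteroatom lone pair (2) give 6 π electrons. 6 = 4(1)+2, so ring B is aromatic (imidazole).
Ring C is fully conjugated (every ring atom contributes a p orbital); 2 ring double bonds (4 π electrons) plus a heteroatom lone pair (2) give 6 π electrons. That satisfies 4n+2 with n=1, so ring C is aromatic (imidazole).
Ring D has two sp³ carbons, so it is not fully conjugated — not aromatic (1,3-cyclohexadiene).
Ring E is planar and fully conjugated; 2 ring double bonds (4 π electrons) plus a heteroatom lone pair (2) give 6 π electrons. 6 = 4(1)+2, so ring E is aromatic (thiazole).
Aromatic: A, B, C, E. Total: 4.

4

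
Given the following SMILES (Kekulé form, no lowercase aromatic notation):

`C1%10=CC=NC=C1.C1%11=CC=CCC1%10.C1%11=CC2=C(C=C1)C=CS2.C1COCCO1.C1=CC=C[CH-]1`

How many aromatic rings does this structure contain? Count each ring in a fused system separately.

4

The SMILES encodes a six-membered ring of five carbons and one nitrogen with three alternating double bonds; a six-membered carbon ring with two conjugated C=C double bonds and two sp³ carbons; a six-membered carbon ring with three alternating C=C double bonds, fused to a five-membered ring containing one sulfur and two C=C double bonds; a six-membered saturated ring with oxygens at positions 1 and 4; a five-membered all-carbon ring bearing a negative charge on one carbon, with two C=C double bonds.
The 6-membered ring with one nitrogen has a continuous p-orbital overlap around the ring; 3 ring double bonds give 6 π electrons. Since 6 = 4n+2 (n=1), it is aromatic (pyridine).
The 6-membered ring has two sp³ carbons, so it is not fully conjugated — not aromatic (1,3-cyclohexadiene).
The fused 6/5-membered bicyclic (with one sulfur) is a single π system with 9 sp² atoms and 10 π electrons from ring double bonds plus a heteroatom lone pair. 10 = 4(2)+2, so the system is aromatic and both rings count as aromatic (benzothiophene).
The 6-membered ring with two oxygens (1,4) has only sp³ atoms, so it is not fully conjugated — not aromatic (1,4-dioxane).
The 5-membered ring is planar and fully conjugated; 2 ring double bonds (4 π electrons) plus the carbanion lone pair (2) give 6 π electrons. 6 = 4(1)+2, so it is aromatic (cyclopentadienyl anion).
4 of the 6 rings are aromatic. Total: 4.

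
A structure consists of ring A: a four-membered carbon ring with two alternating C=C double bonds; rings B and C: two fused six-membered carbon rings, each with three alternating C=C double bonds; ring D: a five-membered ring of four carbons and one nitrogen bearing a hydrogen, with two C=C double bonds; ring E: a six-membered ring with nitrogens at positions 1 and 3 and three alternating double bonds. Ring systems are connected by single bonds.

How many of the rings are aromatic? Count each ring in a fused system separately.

Ring A has only sp² ring atoms; a planar conformation would have a fully conjugated π system of 4 electrons. But 4 = 4(1), which is 4n not 4n+2, so ring A is not aromatic (cyclobutadiene) — cyclobutadiene is antiaromatic and distorts to a rectangle.
Rings B and C form a fused bicyclic system with 10 sp² atoms and 10 π electrons from ring double bonds. 10 = 4(2)+2, so the system is aromatic and both rings count as aromatic (naphthalene).
Ring D has a continuous p-orbital overlap around the ring; 2 ring double bonds (4 π electrons) plus a heteroatom lone pair (2) give 6 π electrons. 6 = 4(1)+2, so ring D is aromatic (pyrrole).
Ring E is planar and fully conjugated; 3 ring double bonds give 6 π electrons. 6 = 4(1)+2, so ring E is aromatic (pyrimidine).
Aromatic: B, C, D, E. Total: 4.

4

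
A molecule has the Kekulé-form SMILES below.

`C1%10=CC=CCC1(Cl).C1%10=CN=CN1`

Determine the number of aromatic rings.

The SMILES encodes a six-membered carbon ring with two conjugated C=C double bonds and two sp³ carbons; a five-membered ring with nitrogens at positions 1 and 3 (one bearing H, one in a C=N bond) and two double bonds.
The 6-membered ring has two sp³ carbons, so it is not fully conjugated — not aromatic (1,3-cyclohexadiene).
The 5-membered ring with two nitrogens (one N–H, one =N–) has a continuous p-orbital overlap around the ring; 2 ring double bonds (4 π electrons) plus a heteroatom lone pair (2) give 6 π electrons. 6 = 4(1)+2, so it is aromatic (imidazole).
1 of the 2 rings is aromatic. Total: 1.

1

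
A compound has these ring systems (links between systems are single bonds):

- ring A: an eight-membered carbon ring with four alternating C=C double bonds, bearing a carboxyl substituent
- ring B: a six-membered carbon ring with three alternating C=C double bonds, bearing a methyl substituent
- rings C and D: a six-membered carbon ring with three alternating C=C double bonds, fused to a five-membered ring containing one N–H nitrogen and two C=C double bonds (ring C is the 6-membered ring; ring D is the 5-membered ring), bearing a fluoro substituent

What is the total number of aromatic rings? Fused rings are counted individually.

Ring A has only sp² ring atoms; a planar conformation would have a fully conjugated π system of 8 electrons. But 8 = 4(2), which is 4n not 4n+2, so ring A is not aromatic (cyclooctatetraene) — cyclooctatetraene distorts into a non-planar tub to avoid antiaromaticity.
Ring B is planar and fully conjugated; 3 ring double bonds give 6 π electrons. Since 6 = 4n+2 (n=1), ring B is aromatic (benzene).
Rings C and D form a fused bicyclic system (with one N–H) with 9 sp² atoms and 10 π electrons from ring double bonds plus a heteroatom lone pair. 10 = 4(2)+2, so the system is aromatic and both rings count as aromatic (indole).
Aromatic: B, C, D. Total: 3.

3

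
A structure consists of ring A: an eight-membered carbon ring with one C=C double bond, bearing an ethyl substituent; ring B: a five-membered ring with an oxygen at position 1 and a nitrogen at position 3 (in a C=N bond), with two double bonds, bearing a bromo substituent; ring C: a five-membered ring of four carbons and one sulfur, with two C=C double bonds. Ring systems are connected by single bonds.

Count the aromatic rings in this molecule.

2

Ring A has six sp³ carbons, so it is not fully conjugated — not aromatic (cyclooctene).
Ring B is fully conjugated (every ring atom contributes a p orbital); 2 ring double bonds (4 π electrons) plus a heteroatom lone pair (2) give 6 π electrons. 6 = 4(1)+2, so ring B is aromatic (oxazole).
Ring C has a continuous p-orbital overlap around the ring; 2 ring double bonds (4 π electrons) plus a heteroatom lone pair (2) give 6 π electrons. Since 6 = 4n+2 (n=1), ring C is aromatic (thiophene).
Aromatic: B, C. Total: 2.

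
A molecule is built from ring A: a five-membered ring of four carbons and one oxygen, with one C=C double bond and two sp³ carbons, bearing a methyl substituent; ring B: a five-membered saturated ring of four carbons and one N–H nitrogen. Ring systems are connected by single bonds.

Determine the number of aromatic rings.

0

Ring A has two sp³ carbons, so it is not fully conjugated — not aromatic (2,3-dihydrofuran).
Ring B has only sp³ atoms, so it is not fully conjugated — not aromatic (pyrrolidine).
No ring is aromatic. Total: 0.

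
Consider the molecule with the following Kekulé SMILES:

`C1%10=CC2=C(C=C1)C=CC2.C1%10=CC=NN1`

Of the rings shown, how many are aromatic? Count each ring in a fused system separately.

The SMILES encodes a six-membered carbon ring with three alternating C=C double bonds, fused to a five-membered carbon ring containing one C=C double bond and one sp³ carbon; a five-membered ring with two adjacent nitrogens (one bearing H, one in a double bond) and two double bonds.
The 6-membered ring is planar and fully conjugated; 3 ring double bonds give 6 π electrons. That satisfies 4n+2 with n=1, so it is aromatic (benzene ring).
The 5-membered ring has one sp³ carbon, so it is not fully conjugated — not aromatic (cyclopentene ring).
The 5-membered ring with two adjacent nitrogens (one N–H, one =N–) has a continuous p-orbital overlap around the ring; 2 ring double bonds (4 π electrons) plus a heteroatom lone pair (2) give 6 π electrons. That satisfies 4n+2 with n=1, so it is aromatic (pyrazole).
2 of the 3 rings are aromatic. Total: 2.

2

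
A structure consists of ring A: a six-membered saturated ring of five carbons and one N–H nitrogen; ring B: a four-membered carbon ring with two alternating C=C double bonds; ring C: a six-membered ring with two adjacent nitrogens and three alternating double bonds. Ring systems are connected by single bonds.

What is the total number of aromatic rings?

Ring A has only sp³ atoms, so it is not fully conjugated — not aromatic (piperidine).
Ring B has only sp² ring atoms; a planar conformation would have a fully conjugated π system of 4 electrons. But 4 = 4(1), which is 4n not 4n+2, so ring B is not aromatic (cyclobutadiene) — cyclobutadiene is antiaromatic and distorts to a rectangle.
Ring C is fully conjugated (every ring atom contributes a p orbital); 3 ring double bonds give 6 π electrons. 6 = 4(1)+2, so ring C is aromatic (pyridazine).
Aromatic: C. Total: 1.

1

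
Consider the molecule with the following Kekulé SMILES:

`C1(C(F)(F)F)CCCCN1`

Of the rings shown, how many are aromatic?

0

The SMILES encodes a six-membered saturated ring of five carbons and one N–H nitrogen.
The 6-membered ring with one N–H has only sp³ atoms, so it is not fully conjugated — not aromatic (piperidine).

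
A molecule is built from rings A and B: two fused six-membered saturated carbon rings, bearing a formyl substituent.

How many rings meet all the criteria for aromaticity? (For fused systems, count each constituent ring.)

Ring A has only sp³ atoms, so it is not fully conjugated — not aromatic (cyclohexane ring).
Ring B has only sp³ atoms, so it is not fully conjugated — not aromatic (cyclohexane ring).
No ring is aromatic. Total: 0.

0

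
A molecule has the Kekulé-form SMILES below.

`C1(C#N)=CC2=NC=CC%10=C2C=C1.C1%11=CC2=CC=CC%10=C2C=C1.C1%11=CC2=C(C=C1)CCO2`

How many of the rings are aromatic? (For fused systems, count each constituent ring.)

5

The SMILES encodes two fused six-membered rings, each with three alternating double bonds; one ring is all carbon and the other has one ring nitrogen; two fused six-membered carbon rings, each with three alternating C=C double bonds; a six-membered carbon ring with three alternating C=C double bonds, fused to a five-membered ring containing one oxygen and two sp³ carbons.
The fused 6/6-membered bicyclic (with one nitrogen) is a single π system with 10 sp² atoms and 10 π electrons from ring double bonds. 10 = 4(2)+2, so the system is aromatic and both rings count as aromatic (quinoline).
The fused 6/6-membered bicyclic is a single π system with 10 sp² atoms and 10 π electrons from ring double bonds. 10 = 4(2)+2, so the system is aromatic and both rings count as aromatic (naphthalene).
The 6-membered ring is fully conjugated (every ring atom contributes a p orbital); 3 ring double bonds give 6 π electrons. Since 6 = 4n+2 (n=1), it is aromatic (benzene ring).
The 5-membered ring with one oxygen has two sp³ carbons, so it is not fully conjugated — not aromatic (oxolane ring).
5 of the 6 rings are aromatic. Total: 5.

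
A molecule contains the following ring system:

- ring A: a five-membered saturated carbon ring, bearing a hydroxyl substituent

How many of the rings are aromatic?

0

Ring A has only sp³ atoms, so it is not fully conjugated — not aromatic (cyclopentane).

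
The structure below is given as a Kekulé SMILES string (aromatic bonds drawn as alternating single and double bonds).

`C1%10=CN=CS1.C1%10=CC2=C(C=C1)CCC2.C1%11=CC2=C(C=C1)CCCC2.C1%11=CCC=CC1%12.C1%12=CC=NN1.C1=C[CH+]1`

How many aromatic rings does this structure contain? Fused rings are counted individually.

5

The SMILES encodes a five-membered ring with a sulfur at position 1 and a nitrogen at position 3 (in a C=N bond), with two double bonds; a six-membered carbon ring with three alternating C=C double bonds, fused to a saturated five-membered carbon ring; a six-membered carbon ring with three alternating C=C double bonds, fused to a saturated six-membered carbon ring; a six-membered carbon ring with two isolated C=C double bonds and two sp³ carbons; a five-membered ring with two adjacent nitrogens (one bearing H, one in a double bond) and two double bonds; a three-membered all-carbon ring bearing a positive charge on one carbon, with one C=C double bond.
The 5-membered ring with one sulfur and one =N– is fully conjugated (every ring atom contributes a p orbital); 2 ring double bonds (4 π electrons) plus a heteroatom lone pair (2) give 6 π electrons. Since 6 = 4n+2 (n=1), it is aromatic (thiazole).
The 6-membered ring has a continuous p-orbital overlap around the ring; 3 ring double bonds give 6 π electrons. That satisfies 4n+2 with n=1, so it is aromatic (benzene ring).
The 5-membered ring has three sp³ carbons, so it is not fully conjugated — not aromatic (cyclopentane ring).
The second 6-membered ring is planar and fully conjugated; 3 ring double bonds give 6 π electrons. That satisfies 4n+2 with n=1, so it is aromatic (benzene ring).
The third 6-membered ring has four sp³ carbons, so it is not fully conjugated — not aromatic (cyclohexane ring).
The fourth 6-membered ring has two sp³ carbons, so it is not fully conjugated — not aromatic (1,4-cyclohexadiene).
The 5-membered ring with two adjacent nitrogens (one N–H, one =N–) is fully conjugated (every ring atom contributes a p orbital); 2 ring double bonds (4 π electrons) plus a heteroatom lone pair (2) give 6 π electrons. Since 6 = 4n+2 (n=1), it is aromatic (pyrazole).
The 3-membered ring is fully conjugated (every ring atom contributes a p orbital); 1 ring double bond (2 π electrons) plus the carbocation's empty p orbital (0, but keeps the ring conjugated) give 2 π electrons. Since 2 = 4n+2 (n=0), it is aromatic (cyclopropenyl cation).
5 of the 8 rings are aromatic. Total: 5.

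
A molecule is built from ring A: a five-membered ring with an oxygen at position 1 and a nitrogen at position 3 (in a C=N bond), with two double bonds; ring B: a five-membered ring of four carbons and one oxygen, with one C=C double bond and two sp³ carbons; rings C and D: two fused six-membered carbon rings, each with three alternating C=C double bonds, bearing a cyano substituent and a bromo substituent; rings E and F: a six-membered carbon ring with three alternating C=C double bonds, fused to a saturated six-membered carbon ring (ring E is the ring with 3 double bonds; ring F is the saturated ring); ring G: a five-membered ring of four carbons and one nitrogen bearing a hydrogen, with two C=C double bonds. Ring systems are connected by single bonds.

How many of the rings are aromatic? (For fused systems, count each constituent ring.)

Ring A has a continuous p-orbital overlap around the ring; 2 ring double bonds (4 π electrons) plus a heteroatom lone pair (2) give 6 π electrons. 6 = 4(1)+2, so ring A is aromatic (oxazole).
Ring B has two sp³ carbons, so it is not fully conjugated — not aromatic (2,3-dihydrofuran).
Rings C and D form a fused bicyclic system with 10 sp² atoms and 10 π electrons from ring double bonds. 10 = 4(2)+2, so the system is aromatic and both rings count as aromatic (naphthalene).
Ring E is fully conjugated (every ring atom contributes a p orbital); 3 ring double bonds give 6 π electrons. Since 6 = 4n+2 (n=1), ring E is aromatic (benzene ring).
Ring F has four sp³ carbons, so it is not fully conjugated — not aromatic (cyclohexane ring).
Ring G is fully conjugated (every ring atom contributes a p orbital); 2 ring double bonds (4 π electrons) plus a heteroatom lone pair (2) give 6 π electrons. That satisfies 4n+2 with n=1, so ring G is aromatic (pyrrole).
Aromatic: A, C, D, E, G. Total: 5.

5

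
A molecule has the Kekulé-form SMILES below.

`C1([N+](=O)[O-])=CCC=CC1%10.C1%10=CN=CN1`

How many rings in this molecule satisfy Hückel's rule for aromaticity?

The SMILES encodes a six-membered carbon ring with two isolated C=C double bonds and two sp³ carbons; a five-membered ring with nitrogens at positions 1 and 3 (one bearing H, one in a C=N bond) and two double bonds.
The 6-membered ring has two sp³ carbons, so it is not fully conjugated — not aromatic (1,4-cyclohexadiene).
The 5-membered ring with two nitrogens (one N–H, one =N–) is planar and fully conjugated; 2 ring double bonds (4 π electrons) plus a heteroatom lone pair (2) give 6 π electrons. Since 6 = 4n+2 (n=1), it is aromatic (imidazole).
1 of the 2 rings is aromatic. Total: 1.

1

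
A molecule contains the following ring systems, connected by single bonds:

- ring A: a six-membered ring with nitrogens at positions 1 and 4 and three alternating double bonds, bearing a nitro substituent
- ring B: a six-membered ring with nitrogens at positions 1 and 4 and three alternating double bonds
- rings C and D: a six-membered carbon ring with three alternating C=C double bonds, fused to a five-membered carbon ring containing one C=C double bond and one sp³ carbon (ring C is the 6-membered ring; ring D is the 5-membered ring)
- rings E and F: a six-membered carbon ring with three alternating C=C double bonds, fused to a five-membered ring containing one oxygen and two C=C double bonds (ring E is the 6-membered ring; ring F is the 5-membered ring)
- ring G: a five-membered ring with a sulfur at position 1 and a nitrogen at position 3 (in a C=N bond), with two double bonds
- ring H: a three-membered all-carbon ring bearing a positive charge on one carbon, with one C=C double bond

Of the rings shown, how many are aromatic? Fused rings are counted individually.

Ring A has a continuous p-orbital overlap around the ring; 3 ring double bonds give 6 π electrons. 6 = 4(1)+2, so ring A is aromatic (pyrazine).
Ring B is planar and fully conjugated; 3 ring double bonds give 6 π electrons. 6 = 4(1)+2, so ring B is aromatic (pyrazine).
Ring C has a continuous p-orbital overlap around the ring; 3 ring double bonds give 6 π electrons. That satisfies 4n+2 with n=1, so ring C is aromatic (benzene ring).
Ring D has one sp³ carbon, so it is not fully conjugated — not aromatic (cyclopentene ring).
Rings E and F form a fused bicyclic system (with one oxygen) with 9 sp² atoms and 10 π electrons from ring double bonds plus a heteroatom lone pair. 10 = 4(2)+2, so the system is aromatic and both rings count as aromatic (benzofuran).
Ring G is planar and fully conjugated; 2 ring double bonds (4 π electrons) plus a heteroatom lone pair (2) give 6 π electrons. Since 6 = 4n+2 (n=1), ring G is aromatic (thiazole).
Ring H has a continuous p-orbital overlap around the ring; 1 ring double bond (2 π electrons) plus the carbocation's empty p orbital (0, but keeps the ring conjugated) give 2 π electrons. 2 = 4(0)+2, so ring H is aromatic (cyclopropenyl cation).
Aromatic: A, B, C, E, F, G, H. Total: 7.

7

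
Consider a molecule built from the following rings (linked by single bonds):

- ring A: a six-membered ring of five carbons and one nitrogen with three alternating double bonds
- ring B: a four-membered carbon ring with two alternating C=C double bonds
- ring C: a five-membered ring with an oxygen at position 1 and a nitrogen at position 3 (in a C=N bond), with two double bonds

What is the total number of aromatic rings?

Ring A is fully conjugated (every ring atom contributes a p orbital); 3 ring double bonds give 6 π electrons. Since 6 = 4n+2 (n=1), ring A is aromatic (pyridine).
Ring B has only sp² ring atoms; a planar conformation would have a fully conjugated π system of 4 electrons. But 4 = 4(1), which is 4n not 4n+2, so ring B is not aromatic (cyclobutadiene) — cyclobutadiene is antiaromatic and distorts to a rectangle.
Ring C is fully conjugated (every ring atom contributes a p orbital); 2 ring double bonds (4 π electrons) plus a heteroatom lone pair (2) give 6 π electrons. Since 6 = 4n+2 (n=1), ring C is aromatic (oxazole).
Aromatic: A, C. Total: 2.

2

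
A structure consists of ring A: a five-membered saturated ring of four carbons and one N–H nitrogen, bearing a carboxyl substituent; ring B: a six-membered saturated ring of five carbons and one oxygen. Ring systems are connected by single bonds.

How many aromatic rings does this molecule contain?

0

Ring A has only sp³ atoms, so it is not fully conjugated — not aromatic (pyrrolidine).
Ring B has only sp³ atoms, so it is not fully conjugated — not aromatic (tetrahydropyran).
No ring is aromatic. Total: 0.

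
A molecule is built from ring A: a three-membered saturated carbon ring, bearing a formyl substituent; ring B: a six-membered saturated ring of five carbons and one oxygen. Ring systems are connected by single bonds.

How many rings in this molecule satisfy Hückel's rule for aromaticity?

Ring A has only sp³ atoms, so it is not fully conjugated — not aromatic (cyclopropane).
Ring B has only sp³ atoms, so it is not fully conjugated — not aromatic (tetrahydropyran).
No ring is aromatic. Total: 0.

0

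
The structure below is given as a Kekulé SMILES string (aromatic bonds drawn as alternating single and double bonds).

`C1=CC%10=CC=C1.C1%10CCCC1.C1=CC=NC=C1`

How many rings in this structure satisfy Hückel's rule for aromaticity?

The SMILES encodes a six-membered carbon ring with three alternating C=C double bonds; a five-membered saturated carbon ring; a six-membered ring of five carbons and one nitrogen with three alternating double bonds.
The 6-membered ring is planar and fully conjugated; 3 ring double bonds give 6 π electrons. That satisfies 4n+2 with n=1, so it is aromatic (benzene).
The 5-membered ring has only sp³ atoms, so it is not fully conjugated — not aromatic (cyclopentane).
The 6-membered ring with one nitrogen has a continuous p-orbital overlap around the ring; 3 ring double bonds give 6 π electrons. Since 6 = 4n+2 (n=1), it is aromatic (pyridine).
2 of the 3 rings are aromatic. Total: 2.

2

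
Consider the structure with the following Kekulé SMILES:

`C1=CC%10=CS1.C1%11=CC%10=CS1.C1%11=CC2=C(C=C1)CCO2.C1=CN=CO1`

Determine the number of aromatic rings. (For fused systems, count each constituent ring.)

4

The SMILES encodes a five-membered ring of four carbons and one sulfur, with two C=C double bonds; a five-membered ring of four carbons and one sulfur, with two C=C double bonds; a six-membered carbon ring with three alternating C=C double bonds, fused to a five-membered ring containing one oxygen and two sp³ carbons; a five-membered ring with an oxygen at position 1 and a nitrogen at position 3 (in a C=N bond), with two double bonds.
The 5-membered ring with one sulfur is planar and fully conjugated; 2 ring double bonds (4 π electrons) plus a heteroatom lone pair (2) give 6 π electrons. 6 = 4(1)+2, so it is aromatic (thiophene).
The second 5-membered ring with one sulfur is planar and fully conjugated; 2 ring double bonds (4 π electrons) plus a heteroatom lone pair (2) give 6 π electrons. That satisfies 4n+2 with n=1, so it is aromatic (thiophene).
The 6-membered ring is fully conjugated (every ring atom contributes a p orbital); 3 ring double bonds give 6 π electrons. 6 = 4(1)+2, so it is aromatic (benzene ring).
The 5-membered ring with one oxygen has two sp³ carbons, so it is not fully conjugated — not aromatic (oxolane ring).
The 5-membered ring with one oxygen and one =N– has a continuous p-orbital overlap around the ring; 2 ring double bonds (4 π electrons) plus a heteroatom lone pair (2) give 6 π electrons. That satisfies 4n+2 with n=1, so it is aromatic (oxazole).
4 of the 5 rings are aromatic. Total: 4.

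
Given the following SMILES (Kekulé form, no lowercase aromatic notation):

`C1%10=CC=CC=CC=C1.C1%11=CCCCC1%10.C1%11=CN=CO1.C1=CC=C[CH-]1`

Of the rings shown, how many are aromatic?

The SMILES encodes an eight-membered carbon ring with four alternating C=C double bonds; a six-membered carbon ring with one C=C double bond; a five-membered ring with an oxygen at position 1 and a nitrogen at position 3 (in a C=N bond), with two double bonds; a five-membered all-carbon ring bearing a negative charge on one carbon, with two C=C double bonds.
The 8-membered ring has only sp² ring atoms; a planar conformation would have a fully conjugated π system of 8 electrons. But 8 = 4(2), which is 4n not 4n+2, so it is not aromatic (cyclooctatetraene) — cyclooctatetraene distorts into a non-planar tub to avoid antiaromaticity.
The 6-membered ring has four sp³ carbons, so it is not fully conjugated — not aromatic (cyclohexene).
The 5-membered ring with one oxygen and one =N– has a continuous p-orbital overlap around the ring; 2 ring double bonds (4 π electrons) plus a heteroatom lone pair (2) give 6 π electrons. That satisfies 4n+2 with n=1, so it is aromatic (oxazole).
The 5-membered ring has a continuous p-orbital overlap around the ring; 2 ring double bonds (4 π electrons) plus the carbanion lone pair (2) give 6 π electrons. That satisfies 4n+2 with n=1, so it is aromatic (cyclopentadienyl anion).
2 of the 4 rings are aromatic. Total: 2.

2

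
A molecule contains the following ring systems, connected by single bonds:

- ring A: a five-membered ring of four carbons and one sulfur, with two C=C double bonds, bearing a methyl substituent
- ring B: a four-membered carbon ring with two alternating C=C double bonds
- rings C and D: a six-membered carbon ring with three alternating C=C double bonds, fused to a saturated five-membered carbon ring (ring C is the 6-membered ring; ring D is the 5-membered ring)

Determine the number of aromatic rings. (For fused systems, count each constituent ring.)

Ring A has a continuous p-orbital overlap around the ring; 2 ring double bonds (4 π electrons) plus a heteroatom lone pair (2) give 6 π electrons. That satisfies 4n+2 with n=1, so ring A is aromatic (thiophene).
Ring B has only sp² ring atoms; a planar conformation would have a fully conjugated π system of 4 electrons. But 4 = 4(1), which is 4n not 4n+2, so ring B is not aromatic (cyclobutadiene) — cyclobutadiene is antiaromatic and distorts to a rectangle.
Ring C is fully conjugated (every ring atom contributes a p orbital); 3 ring double bonds give 6 π electrons. That satisfies 4n+2 with n=1, so ring C is aromatic (benzene ring).
Ring D has three sp³ carbons, so it is not fully conjugated — not aromatic (cyclopentane ring).
Aromatic: A, C. Total: 2.

2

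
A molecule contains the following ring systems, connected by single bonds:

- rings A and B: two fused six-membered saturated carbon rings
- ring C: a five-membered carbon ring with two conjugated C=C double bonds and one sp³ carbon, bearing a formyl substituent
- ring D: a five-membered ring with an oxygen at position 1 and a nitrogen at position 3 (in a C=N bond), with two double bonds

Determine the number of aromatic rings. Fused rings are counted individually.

Ring A has only sp³ atoms, so it is not fully conjugated — not aromatic (cyclohexane ring).
Ring B has only sp³ atoms, so it is not fully conjugated — not aromatic (cyclohexane ring).
Ring C has one sp³ carbon, so it is not fully conjugated — not aromatic (cyclopentadiene).
Ring D is planar and fully conjugated; 2 ring double bonds (4 π electrons) plus a heteroatom lone pair (2) give 6 π electrons. That satisfies 4n+2 with n=1, so ring D is aromatic (oxazole).
Aromatic: D. Total: 1.

1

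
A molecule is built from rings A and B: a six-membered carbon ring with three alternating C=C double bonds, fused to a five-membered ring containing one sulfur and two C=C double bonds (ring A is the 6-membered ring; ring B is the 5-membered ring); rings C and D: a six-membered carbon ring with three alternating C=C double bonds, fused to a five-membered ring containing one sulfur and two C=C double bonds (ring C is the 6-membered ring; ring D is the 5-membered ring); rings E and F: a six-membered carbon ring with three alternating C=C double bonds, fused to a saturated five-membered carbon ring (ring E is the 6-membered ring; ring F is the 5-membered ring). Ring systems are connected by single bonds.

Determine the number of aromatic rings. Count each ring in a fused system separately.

5

Rings A and B form a fused bicyclic system (with one sulfur) with 9 sp² atoms and 10 π electrons from ring double bonds plus a heteroatom lone pair. 10 = 4(2)+2, so the system is aromatic and both rings count as aromatic (benzothiophene).
Rings C and D form a fused bicyclic system (with one sulfur) with 9 sp² atoms and 10 π electrons from ring double bonds plus a heteroatom lone pair. 10 = 4(2)+2, so the system is aromatic and both rings count as aromatic (benzothiophene).
Ring E has a continuous p-orbital overlap around the ring; 3 ring double bonds give 6 π electrons. Since 6 = 4n+2 (n=1), ring E is aromatic (benzene ring).
Ring F has three sp³ carbons, so it is not fully conjugated — not aromatic (cyclopentane ring).
Aromatic: A, B, C, D, E. Total: 5.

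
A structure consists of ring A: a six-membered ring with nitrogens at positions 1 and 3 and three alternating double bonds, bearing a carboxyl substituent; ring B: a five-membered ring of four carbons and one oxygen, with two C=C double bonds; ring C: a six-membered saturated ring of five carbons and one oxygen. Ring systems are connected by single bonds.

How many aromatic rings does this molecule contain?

2

Ring A has a continuous p-orbital overlap around the ring; 3 ring double bonds give 6 π electrons. Since 6 = 4n+2 (n=1), ring A is aromatic (pyrimidine).
Ring B is planar and fully conjugated; 2 ring double bonds (4 π electrons) plus a heteroatom lone pair (2) give 6 π electrons. Since 6 = 4n+2 (n=1), ring B is aromatic (furan).
Ring C has only sp³ atoms, so it is not fully conjugated — not aromatic (tetrahydropyran).
Aromatic: A, B. Total: 2.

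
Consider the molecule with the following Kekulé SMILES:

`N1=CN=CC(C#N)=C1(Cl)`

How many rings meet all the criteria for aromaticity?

The SMILES encodes a six-membered ring with nitrogens at positions 1 and 3 and three alternating double bonds.
The 6-membered ring with two nitrogens (1,3) has a continuous p-orbital overlap around the ring; 3 ring double bonds give 6 π electrons. That satisfies 4n+2 with n=1, so it is aromatic (pyrimidine).

1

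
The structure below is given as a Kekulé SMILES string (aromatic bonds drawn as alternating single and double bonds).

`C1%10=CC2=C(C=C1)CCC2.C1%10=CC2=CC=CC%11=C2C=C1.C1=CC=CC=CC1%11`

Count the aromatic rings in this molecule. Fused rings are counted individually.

3

The SMILES encodes a six-membered carbon ring with three alternating C=C double bonds, fused to a saturated five-membered carbon ring; two fused six-membered carbon rings, each with three alternating C=C double bonds; a seven-membered carbon ring with three C=C double bonds and one sp³ carbon.
The 6-membered ring is planar and fully conjugated; 3 ring double bonds give 6 π electrons. Since 6 = 4n+2 (n=1), it is aromatic (benzene ring).
The 5-membered ring has three sp³ carbons, so it is not fully conjugated — not aromatic (cyclopentane ring).
The fused 6/6-membered bicyclic is a single π system with 10 sp² atoms and 10 π electrons from ring double bonds. 10 = 4(2)+2, so the system is aromatic and both rings count as aromatic (naphthalene).
The 7-membered ring has one sp³ carbon, so it is not fully conjugated — not aromatic (cycloheptatriene).
3 of the 5 rings are aromatic. Total: 3.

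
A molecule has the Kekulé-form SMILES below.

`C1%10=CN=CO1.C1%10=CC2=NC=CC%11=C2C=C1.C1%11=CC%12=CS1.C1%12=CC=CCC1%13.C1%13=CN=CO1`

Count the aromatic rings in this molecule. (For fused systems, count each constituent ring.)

5

The SMILES encodes a five-membered ring with an oxygen at position 1 and a nitrogen at position 3 (in a C=N bond), with two double bonds; two fused six-membered rings, each with three alternating double bonds; one ring is all carbon and the other has one ring nitrogen; a five-membered ring of four carbons and one sulfur, with two C=C double bonds; a six-membered carbon ring with two conjugated C=C double bonds and two sp³ carbons; a five-membered ring with an oxygen at position 1 and a nitrogen at position 3 (in a C=N bond), with two double bonds.
The 5-membered ring with one oxygen and one =N– has a continuous p-orbital overlap around the ring; 2 ring double bonds (4 π electrons) plus a heteroatom lone pair (2) give 6 π electrons. Since 6 = 4n+2 (n=1), it is aromatic (oxazole).
The fused 6/6-membered bicyclic (with one nitrogen) is a single π system with 10 sp² atoms and 10 π electrons from ring double bonds. 10 = 4(2)+2, so the system is aromatic and both rings count as aromatic (quinoline).
The 5-membered ring with one sulfur is fully conjugated (every ring atom contributes a p orbital); 2 ring double bonds (4 π electrons) plus a heteroatom lone pair (2) give 6 π electrons. That satisfies 4n+2 with n=1, so it is aromatic (thiophene).
The 6-membered ring has two sp³ carbons, so it is not fully conjugated — not aromatic (1,3-cyclohexadiene).
The second 5-membered ring with one oxygen and one =N– has a continuous p-orbital overlap around the ring; 2 ring double bonds (4 π electrons) plus a heteroatom lone pair (2) give 6 π electrons. That satisfies 4n+2 with n=1, so it is aromatic (oxazole).
5 of the 6 rings are aromatic. Total: 5.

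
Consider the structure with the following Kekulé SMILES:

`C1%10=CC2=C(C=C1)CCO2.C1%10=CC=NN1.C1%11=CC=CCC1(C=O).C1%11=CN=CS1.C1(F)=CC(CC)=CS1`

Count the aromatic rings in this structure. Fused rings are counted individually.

4

The SMILES encodes a six-membered carbon ring with three alternating C=C double bonds, fused to a five-membered ring containing one oxygen and two sp³ carbons; a five-membered ring with two adjacent nitrogens (one bearing H, one in a double bond) and two double bonds; a six-membered carbon ring with two conjugated C=C double bonds and two sp³ carbons; a five-membered ring with a sulfur at position 1 and a nitrogen at position 3 (in a C=N bond), with two double bonds; a five-membered ring of four carbons and one sulfur, with two C=C double bonds.
The 6-membered ring has a continuous p-orbital overlap around the ring; 3 ring double bonds give 6 π electrons. 6 = 4(1)+2, so it is aromatic (benzene ring).
The 5-membered ring with one oxygen has two sp³ carbons, so it is not fully conjugated — not aromatic (oxolane ring).
The 5-membered ring with two adjacent nitrogens (one N–H, one =N–) is planar and fully conjugated; 2 ring double bonds (4 π electrons) plus a heteroatom lone pair (2) give 6 π electrons. Since 6 = 4n+2 (n=1), it is aromatic (pyrazole).
The second 6-membered ring has two sp³ carbons, so it is not fully conjugated — not aromatic (1,3-cyclohexadiene).
The 5-membered ring with one sulfur and one =N– is fully conjugated (every ring atom contributes a p orbital); 2 ring double bonds (4 π electrons) plus a heteroatom lone pair (2) give 6 π electrons. That satisfies 4n+2 with n=1, so it is aromatic (thiazole).
The 5-membered ring with one sulfur has a continuous p-orbital overlap around the ring; 2 ring double bonds (4 π electrons) plus a heteroatom lone pair (2) give 6 π electrons. That satisfies 4n+2 with n=1, so it is aromatic (thiophene).
4 of the 6 rings are aromatic. Total: 4.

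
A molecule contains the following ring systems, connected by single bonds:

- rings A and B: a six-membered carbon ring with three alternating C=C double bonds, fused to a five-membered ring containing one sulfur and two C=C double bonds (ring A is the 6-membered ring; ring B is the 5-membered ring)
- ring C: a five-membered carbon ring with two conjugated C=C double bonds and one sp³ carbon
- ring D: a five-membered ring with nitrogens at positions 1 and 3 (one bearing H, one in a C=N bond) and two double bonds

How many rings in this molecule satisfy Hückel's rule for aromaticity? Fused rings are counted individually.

3

Rings A and B form a fused bicyclic system (with one sulfur) with 9 sp² atoms and 10 π electrons from ring double bonds plus a heteroatom lone pair. 10 = 4(2)+2, so the system is aromatic and both rings count as aromatic (benzothiophene).
Ring C has one sp³ carbon, so it is not fully conjugated — not aromatic (cyclopentadiene).
Ring D is planar and fully conjugated; 2 ring double bonds (4 π electrons) plus a heteroatom lone pair (2) give 6 π electrons. 6 = 4(1)+2, so ring D is aromatic (imidazole).
Aromatic: A, B, D. Total: 3.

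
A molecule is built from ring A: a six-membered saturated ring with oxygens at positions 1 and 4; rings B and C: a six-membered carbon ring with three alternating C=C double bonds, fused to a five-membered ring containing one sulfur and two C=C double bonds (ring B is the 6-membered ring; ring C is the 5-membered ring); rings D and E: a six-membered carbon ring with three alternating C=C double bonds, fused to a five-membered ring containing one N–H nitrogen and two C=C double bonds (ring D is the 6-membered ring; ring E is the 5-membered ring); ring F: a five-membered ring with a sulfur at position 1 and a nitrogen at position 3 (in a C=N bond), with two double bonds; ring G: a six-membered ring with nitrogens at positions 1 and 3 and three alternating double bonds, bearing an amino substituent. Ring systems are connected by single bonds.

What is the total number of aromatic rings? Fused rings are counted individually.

6

Ring A has only sp³ atoms, so it is not fully conjugated — not aromatic (1,4-dioxane).
Rings B and C form a fused bicyclic system (with one sulfur) with 9 sp² atoms and 10 π electrons from ring double bonds plus a heteroatom lone pair. 10 = 4(2)+2, so the system is aromatic and both rings count as aromatic (benzothiophene).
Rings D and E form a fused bicyclic system (with one N–H) with 9 sp² atoms and 10 π electrons from ring double bonds plus a heteroatom lone pair. 10 = 4(2)+2, so the system is aromatic and both rings count as aromatic (indole).
Ring F is fully conjugated (every ring atom contributes a p orbital); 2 ring double bonds (4 π electrons) plus a heteroatom lone pair (2) give 6 π electrons. Since 6 = 4n+2 (n=1), ring F is aromatic (thiazole).
Ring G is planar and fully conjugated; 3 ring double bonds give 6 π electrons. That satisfies 4n+2 with n=1, so ring G is aromatic (pyrimidine).
Aromatic: B, C, D, E, F, G. Total: 6.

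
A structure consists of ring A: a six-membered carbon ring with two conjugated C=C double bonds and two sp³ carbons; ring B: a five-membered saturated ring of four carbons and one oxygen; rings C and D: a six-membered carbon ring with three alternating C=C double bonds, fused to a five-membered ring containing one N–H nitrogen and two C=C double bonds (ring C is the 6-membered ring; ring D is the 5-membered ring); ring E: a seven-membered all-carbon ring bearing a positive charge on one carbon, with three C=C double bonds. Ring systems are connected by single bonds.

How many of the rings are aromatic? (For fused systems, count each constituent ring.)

3

Ring A has two sp³ carbons, so it is not fully conjugated — not aromatic (1,3-cyclohexadiene).
Ring B has only sp³ atoms, so it is not fully conjugated — not aromatic (tetrahydrofuran).
Rings C and D form a fused bicyclic system (with one N–H) with 9 sp² atoms and 10 π electrons from ring double bonds plus a heteroatom lone pair. 10 = 4(2)+2, so the system is aromatic and both rings count as aromatic (indole).
Ring E is planar and fully conjugated; 3 ring double bonds (6 π electrons) plus the carbocation's empty p orbital (0, but keeps the ring conjugated) give 6 π electrons. That satisfies 4n+2 with n=1, so ring E is aromatic (tropylium cation).
Aromatic: C, D, E. Total: 3.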